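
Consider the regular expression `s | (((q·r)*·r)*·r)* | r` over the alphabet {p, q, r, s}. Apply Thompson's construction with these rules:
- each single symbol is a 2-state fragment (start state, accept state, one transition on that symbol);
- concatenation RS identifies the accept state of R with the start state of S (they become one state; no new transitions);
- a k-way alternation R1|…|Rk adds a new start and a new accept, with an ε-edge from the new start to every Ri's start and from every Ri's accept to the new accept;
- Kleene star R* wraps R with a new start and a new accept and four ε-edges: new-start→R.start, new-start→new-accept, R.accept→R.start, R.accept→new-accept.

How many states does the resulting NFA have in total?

17

Building bottom-up:
Each of the 6 symbol leaves contributes a 2-state fragment.
  q·r → 3 states
  (q·r)* → 5 states
  (q·r)*·r → 6 states
  ((q·r)*·r)* → 8 states
  ((q·r)*·r)*·r → 9 states
  (((q·r)*·r)*·r)* → 11 states
  s | (((q·r)*·r)*·r)* | r → 17 states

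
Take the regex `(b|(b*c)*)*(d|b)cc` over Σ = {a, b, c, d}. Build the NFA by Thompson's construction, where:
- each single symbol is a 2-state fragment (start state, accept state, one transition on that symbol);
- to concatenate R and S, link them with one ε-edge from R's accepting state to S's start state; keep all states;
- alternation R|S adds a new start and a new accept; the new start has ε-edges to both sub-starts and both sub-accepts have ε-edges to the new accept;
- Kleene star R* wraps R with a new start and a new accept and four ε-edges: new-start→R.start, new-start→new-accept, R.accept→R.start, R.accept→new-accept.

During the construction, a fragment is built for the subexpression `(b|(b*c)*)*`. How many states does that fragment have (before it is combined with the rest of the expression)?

14

Fragment for `(b|(b*c)*)*`:
Each of the 3 symbol leaves contributes a 2-state fragment.
  b* : 4 states
  b*c : 6 states
  (b*c)* : 8 states
  b|(b*c)* : 12 states
  (b|(b*c)*)* : 14 states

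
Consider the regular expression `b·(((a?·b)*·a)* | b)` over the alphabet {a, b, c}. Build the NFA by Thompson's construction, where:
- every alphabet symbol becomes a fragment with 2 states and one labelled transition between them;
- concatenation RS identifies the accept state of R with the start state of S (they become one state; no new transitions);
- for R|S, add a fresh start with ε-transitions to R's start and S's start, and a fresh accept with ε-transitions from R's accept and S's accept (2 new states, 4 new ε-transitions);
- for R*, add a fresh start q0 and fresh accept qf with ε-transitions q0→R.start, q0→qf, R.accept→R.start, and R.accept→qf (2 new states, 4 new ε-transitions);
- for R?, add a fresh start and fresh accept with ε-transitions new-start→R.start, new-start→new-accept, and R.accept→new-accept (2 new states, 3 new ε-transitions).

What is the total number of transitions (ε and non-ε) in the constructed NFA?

20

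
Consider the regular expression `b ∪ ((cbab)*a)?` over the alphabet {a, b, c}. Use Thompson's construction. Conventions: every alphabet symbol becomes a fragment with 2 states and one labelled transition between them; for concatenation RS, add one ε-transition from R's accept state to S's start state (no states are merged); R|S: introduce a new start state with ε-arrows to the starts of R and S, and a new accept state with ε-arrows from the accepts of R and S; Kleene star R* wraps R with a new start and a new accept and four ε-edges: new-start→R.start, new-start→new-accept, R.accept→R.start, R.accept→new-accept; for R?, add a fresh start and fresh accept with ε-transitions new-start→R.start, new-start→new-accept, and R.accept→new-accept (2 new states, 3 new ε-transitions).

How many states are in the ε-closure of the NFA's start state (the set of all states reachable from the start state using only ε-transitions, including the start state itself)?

Work bottom-up. For each fragment F, track |ε-closure(F.start)| and whether F's accept lies in that closure (i.e. whether F accepts ε). A single-symbol fragment has closure size 1 and does not accept ε.
  cbab — same as the first factor's closure: C = 1
  (cbab)* — new start has ε-edges to the inner start and to the new accept, so C = 2 + 1 = 3
  (cbab)*a — the left operand accepts ε, so the closure extends into the next operand (via the concat ε-link); C = 3 + 1 = 4
  ((cbab)*a)? — C = 1 (new start) + 4 (body) + 1 (new accept, via ε) = 6
  b ∪ ((cbab)*a)? — C = 1 (new start) + (1 + 6) + 1 (new accept, since some branch ε-reaches its own accept) = 9

9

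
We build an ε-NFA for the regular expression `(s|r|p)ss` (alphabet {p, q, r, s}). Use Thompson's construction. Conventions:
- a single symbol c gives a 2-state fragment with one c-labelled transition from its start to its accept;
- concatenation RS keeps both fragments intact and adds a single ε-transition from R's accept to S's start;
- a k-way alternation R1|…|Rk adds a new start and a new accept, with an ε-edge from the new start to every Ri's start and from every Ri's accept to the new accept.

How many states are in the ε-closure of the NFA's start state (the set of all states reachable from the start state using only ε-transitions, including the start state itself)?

4

Work bottom-up. For each fragment F, track |ε-closure(F.start)| and whether F's accept lies in that closure (i.e. whether F accepts ε). A single-symbol fragment has closure size 1 and does not accept ε.
  s|r|p → new start ε-reaches every alternative's start; none of them accept ε, so the new accept is not reached: |ε-closure| = 1 + 1 + 1 + 1 = 4
  (s|r|p)ss → |ε-closure| equals the left operand's closure size = 4 (its accept is not ε-reachable, so the closure stops there)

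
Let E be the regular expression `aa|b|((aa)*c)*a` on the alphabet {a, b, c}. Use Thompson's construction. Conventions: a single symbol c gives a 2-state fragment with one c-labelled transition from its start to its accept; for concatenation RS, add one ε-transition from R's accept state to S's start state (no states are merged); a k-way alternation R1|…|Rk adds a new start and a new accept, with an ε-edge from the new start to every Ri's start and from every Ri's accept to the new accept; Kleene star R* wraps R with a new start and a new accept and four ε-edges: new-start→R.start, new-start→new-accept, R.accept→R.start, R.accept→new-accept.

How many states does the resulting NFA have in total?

Per subexpression:
Each of the 7 symbol leaves contributes a 2-state fragment.
  aa — 4 states
  aa — 4 states
  (aa)* — 6 states
  (aa)*c — 8 states
  ((aa)*c)* — 10 states
  ((aa)*c)*a — 12 states
  aa|b|((aa)*c)*a — 20 states

20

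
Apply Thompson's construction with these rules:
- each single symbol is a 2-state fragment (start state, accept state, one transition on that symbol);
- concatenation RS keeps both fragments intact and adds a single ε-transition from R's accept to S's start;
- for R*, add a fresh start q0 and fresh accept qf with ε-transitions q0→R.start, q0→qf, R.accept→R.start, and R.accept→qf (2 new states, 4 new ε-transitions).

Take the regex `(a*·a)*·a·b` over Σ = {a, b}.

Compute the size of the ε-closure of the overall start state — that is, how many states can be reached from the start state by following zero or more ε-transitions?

Work bottom-up. For each fragment F, track |ε-closure(F.start)| and whether F's accept lies in that closure (i.e. whether F accepts ε). A single-symbol fragment has closure size 1 and does not accept ε.
  a* → new start has ε-edges to the inner start and to the new accept, so C = 2 + 1 = 3
  a*·a → the left operand accepts ε, so the closure extends into the next operand (via the concat ε-link); C = 3 + 1 = 4
  (a*·a)* → the star's fresh start ε-reaches both the body's start and the fresh accept: C = 2 + 4 = 6
  (a*·a)*·a·b → the left operand accepts ε, so the closure extends into the next operand (via the concat ε-link); C = 6 + 1 = 7

7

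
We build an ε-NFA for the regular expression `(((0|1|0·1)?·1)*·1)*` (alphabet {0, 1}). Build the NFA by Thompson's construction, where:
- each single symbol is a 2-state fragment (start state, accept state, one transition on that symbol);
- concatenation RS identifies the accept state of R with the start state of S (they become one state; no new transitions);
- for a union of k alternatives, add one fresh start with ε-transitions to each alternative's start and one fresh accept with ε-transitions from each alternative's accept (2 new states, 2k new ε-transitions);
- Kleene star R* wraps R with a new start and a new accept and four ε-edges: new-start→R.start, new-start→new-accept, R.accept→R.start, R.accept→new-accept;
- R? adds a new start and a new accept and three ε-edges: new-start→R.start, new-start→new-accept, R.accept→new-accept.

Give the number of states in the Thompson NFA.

17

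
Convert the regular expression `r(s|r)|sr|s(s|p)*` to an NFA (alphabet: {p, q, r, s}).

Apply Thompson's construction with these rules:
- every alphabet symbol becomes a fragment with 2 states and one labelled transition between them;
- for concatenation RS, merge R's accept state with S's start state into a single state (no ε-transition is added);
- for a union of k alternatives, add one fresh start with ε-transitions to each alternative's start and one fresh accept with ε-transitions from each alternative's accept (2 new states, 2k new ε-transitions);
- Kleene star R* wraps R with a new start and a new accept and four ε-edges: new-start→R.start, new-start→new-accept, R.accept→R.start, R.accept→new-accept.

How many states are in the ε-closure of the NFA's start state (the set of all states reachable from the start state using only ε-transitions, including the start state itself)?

Work bottom-up. For each fragment F, track |ε-closure(F.start)| and whether F's accept lies in that closure (i.e. whether F accepts ε). A single-symbol fragment has closure size 1 and does not accept ε.
  s|r — C = 1 + 1 + 1 = 3 (the new accept is not ε-reachable since no branch accepts ε)
  r(s|r) — same as the first factor's closure: C = 1
  sr — same as the first factor's closure: C = 1
  s|p — C = 1 + 1 + 1 = 3 (the new accept is not ε-reachable since no branch accepts ε)
  (s|p)* — new start has ε-edges to the inner start and to the new accept, so C = 2 + 3 = 5
  s(s|p)* — same as the first factor's closure: C = 1
  r(s|r)|sr|s(s|p)* — new start ε-reaches every alternative's start; none of them accept ε, so the new accept is not reached: C = 1 + 1 + 1 + 1 = 4

4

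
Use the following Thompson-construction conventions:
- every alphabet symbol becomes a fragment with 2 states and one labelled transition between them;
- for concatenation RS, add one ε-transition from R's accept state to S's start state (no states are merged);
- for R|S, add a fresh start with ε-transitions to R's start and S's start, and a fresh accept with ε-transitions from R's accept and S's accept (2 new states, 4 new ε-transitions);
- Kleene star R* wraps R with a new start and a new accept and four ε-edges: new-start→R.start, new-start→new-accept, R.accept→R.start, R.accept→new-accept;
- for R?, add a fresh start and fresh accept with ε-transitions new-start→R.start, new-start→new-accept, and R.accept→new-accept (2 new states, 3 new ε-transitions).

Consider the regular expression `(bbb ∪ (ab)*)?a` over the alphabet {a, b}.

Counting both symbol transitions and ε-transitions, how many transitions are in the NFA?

21

By structural recursion:
Each of the 6 symbol leaves contributes 1 transition (1 symbol, 0 ε).
  bbb = 5 transitions (3 symbol, 2 ε)
  ab = 3 transitions (2 symbol, 1 ε)
  (ab)* = 7 transitions (2 symbol, 5 ε)
  bbb ∪ (ab)* = 16 transitions (5 symbol, 11 ε)
  (bbb ∪ (ab)*)? = 19 transitions (5 symbol, 14 ε)
  (bbb ∪ (ab)*)?a = 21 transitions (6 symbol, 15 ε)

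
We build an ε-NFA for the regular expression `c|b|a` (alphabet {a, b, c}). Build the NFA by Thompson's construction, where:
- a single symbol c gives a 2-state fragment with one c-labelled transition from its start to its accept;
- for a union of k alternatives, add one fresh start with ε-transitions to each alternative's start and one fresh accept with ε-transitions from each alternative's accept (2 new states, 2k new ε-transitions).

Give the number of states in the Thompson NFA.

8

Recursing over subexpressions:
Each of the 3 symbol leaves contributes a 2-state fragment.
  c|b|a : 8 states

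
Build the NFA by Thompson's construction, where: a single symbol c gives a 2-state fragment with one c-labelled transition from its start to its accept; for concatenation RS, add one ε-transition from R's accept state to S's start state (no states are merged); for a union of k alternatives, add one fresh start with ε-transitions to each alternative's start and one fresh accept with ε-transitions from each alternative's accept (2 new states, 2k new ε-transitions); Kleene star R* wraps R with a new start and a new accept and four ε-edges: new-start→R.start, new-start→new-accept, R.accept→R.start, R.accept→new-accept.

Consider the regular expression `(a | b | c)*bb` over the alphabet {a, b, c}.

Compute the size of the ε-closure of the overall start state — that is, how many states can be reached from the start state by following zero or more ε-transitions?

7

Let C(F) = |ε-closure(F.start)| within fragment F, and note whether F accepts ε. Symbol fragments have C = 1 and do not accept ε. Then:
  a | b | c — |ε-closure| = 1 + 1 + 1 + 1 = 4 (the new accept is not ε-reachable since no branch accepts ε)
  (a | b | c)* — new start has ε-edges to the inner start and to the new accept, so |ε-closure| = 2 + 4 = 6
  (a | b | c)*bb — the left operand accepts ε, so the closure extends into the next operand (via the concat ε-link); |ε-closure| = 6 + 1 = 7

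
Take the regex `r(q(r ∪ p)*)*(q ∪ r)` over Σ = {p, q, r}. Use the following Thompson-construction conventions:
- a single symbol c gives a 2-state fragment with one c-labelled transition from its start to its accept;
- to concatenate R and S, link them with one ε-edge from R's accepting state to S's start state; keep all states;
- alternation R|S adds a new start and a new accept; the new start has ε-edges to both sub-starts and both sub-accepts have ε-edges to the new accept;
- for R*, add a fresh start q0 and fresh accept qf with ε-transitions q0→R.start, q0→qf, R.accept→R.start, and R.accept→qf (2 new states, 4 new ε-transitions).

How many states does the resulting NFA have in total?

20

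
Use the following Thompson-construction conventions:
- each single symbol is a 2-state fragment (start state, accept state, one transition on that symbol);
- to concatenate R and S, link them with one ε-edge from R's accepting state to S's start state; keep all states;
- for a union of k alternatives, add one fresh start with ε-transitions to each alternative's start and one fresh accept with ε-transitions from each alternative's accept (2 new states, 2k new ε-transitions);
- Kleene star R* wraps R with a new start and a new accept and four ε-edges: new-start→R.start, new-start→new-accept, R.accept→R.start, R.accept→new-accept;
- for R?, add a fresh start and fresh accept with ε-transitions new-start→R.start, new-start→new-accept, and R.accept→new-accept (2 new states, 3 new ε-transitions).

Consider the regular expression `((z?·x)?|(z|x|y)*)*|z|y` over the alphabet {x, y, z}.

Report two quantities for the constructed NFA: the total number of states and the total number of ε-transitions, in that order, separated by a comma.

28, 31

Building bottom-up:
Each of the 7 symbol leaves contributes 2 states and 0 ε-transitions.
  z? — 4 states, 3 ε-transitions
  z?·x — 6 states, 4 ε-transitions
  (z?·x)? — 8 states, 7 ε-transitions
  z|x|y — 8 states, 6 ε-transitions
  (z|x|y)* — 10 states, 10 ε-transitions
  (z?·x)?|(z|x|y)* — 20 states, 21 ε-transitions
  ((z?·x)?|(z|x|y)*)* — 22 states, 25 ε-transitions
  ((z?·x)?|(z|x|y)*)*|z|y — 28 states, 31 ε-transitions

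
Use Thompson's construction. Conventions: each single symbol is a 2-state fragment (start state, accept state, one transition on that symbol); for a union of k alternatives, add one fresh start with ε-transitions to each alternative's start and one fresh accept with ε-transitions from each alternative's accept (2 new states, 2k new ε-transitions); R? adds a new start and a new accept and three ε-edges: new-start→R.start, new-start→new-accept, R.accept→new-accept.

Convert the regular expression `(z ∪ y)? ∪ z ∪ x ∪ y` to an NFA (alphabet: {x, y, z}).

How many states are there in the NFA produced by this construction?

16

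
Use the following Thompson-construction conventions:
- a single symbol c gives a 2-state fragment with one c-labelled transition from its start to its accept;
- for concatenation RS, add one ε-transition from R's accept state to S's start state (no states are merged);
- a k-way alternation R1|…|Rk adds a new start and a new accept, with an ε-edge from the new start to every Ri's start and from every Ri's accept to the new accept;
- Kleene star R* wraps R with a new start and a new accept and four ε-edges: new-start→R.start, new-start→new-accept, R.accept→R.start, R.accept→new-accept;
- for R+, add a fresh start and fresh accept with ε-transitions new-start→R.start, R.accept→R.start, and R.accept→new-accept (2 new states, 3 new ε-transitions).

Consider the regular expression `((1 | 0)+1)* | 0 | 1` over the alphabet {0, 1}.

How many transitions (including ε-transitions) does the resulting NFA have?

Recursing over subexpressions:
Each of the 5 symbol leaves contributes 1 transition (1 symbol, 0 ε).
  1 | 0 = 6 transitions (2 symbol, 4 ε)
  (1 | 0)+ = 9 transitions (2 symbol, 7 ε)
  (1 | 0)+1 = 11 transitions (3 symbol, 8 ε)
  ((1 | 0)+1)* = 15 transitions (3 symbol, 12 ε)
  ((1 | 0)+1)* | 0 | 1 = 23 transitions (5 symbol, 18 ε)

23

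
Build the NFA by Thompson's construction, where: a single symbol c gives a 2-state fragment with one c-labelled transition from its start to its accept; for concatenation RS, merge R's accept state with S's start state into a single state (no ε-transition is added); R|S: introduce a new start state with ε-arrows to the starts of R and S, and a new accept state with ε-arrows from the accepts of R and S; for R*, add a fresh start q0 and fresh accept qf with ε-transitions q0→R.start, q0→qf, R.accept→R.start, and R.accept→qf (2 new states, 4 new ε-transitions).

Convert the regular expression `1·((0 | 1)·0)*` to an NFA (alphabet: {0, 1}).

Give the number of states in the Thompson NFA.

10

Bottom-up over the parse tree:
Each of the 4 symbol leaves contributes a 2-state fragment.
  0 | 1 = 6 states
  (0 | 1)·0 = 7 states
  ((0 | 1)·0)* = 9 states
  1·((0 | 1)·0)* = 10 states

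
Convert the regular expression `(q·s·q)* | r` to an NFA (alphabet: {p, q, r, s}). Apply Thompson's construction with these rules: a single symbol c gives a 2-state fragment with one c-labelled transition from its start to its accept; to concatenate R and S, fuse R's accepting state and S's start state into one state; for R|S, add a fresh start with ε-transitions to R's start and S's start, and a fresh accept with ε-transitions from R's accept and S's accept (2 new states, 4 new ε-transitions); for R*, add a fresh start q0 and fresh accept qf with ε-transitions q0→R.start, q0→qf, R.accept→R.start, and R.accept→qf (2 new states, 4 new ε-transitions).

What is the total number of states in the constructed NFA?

10

Building bottom-up:
Each of the 4 symbol leaves contributes a 2-state fragment.
  q·s·q → 4 states
  (q·s·q)* → 6 states
  (q·s·q)* | r → 10 states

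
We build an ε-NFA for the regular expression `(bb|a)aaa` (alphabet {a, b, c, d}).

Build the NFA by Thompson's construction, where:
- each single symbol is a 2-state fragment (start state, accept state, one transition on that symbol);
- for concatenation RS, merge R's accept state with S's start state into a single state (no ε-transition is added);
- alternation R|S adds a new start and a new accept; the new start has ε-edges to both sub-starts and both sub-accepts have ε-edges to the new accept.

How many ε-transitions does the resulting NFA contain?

4

By structural recursion:
Each of the 6 symbol leaves contributes 0 ε-transitions.
  bb = 0 ε-transitions
  bb|a = 4 ε-transitions
  (bb|a)aaa = 4 ε-transitions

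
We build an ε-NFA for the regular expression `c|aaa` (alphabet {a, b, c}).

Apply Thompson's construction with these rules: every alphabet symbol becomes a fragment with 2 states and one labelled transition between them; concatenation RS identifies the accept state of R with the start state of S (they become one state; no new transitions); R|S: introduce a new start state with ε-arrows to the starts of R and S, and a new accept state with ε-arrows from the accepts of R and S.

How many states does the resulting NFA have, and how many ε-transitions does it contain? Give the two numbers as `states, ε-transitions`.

8, 4

Per subexpression:
Each of the 4 symbol leaves contributes 2 states and 0 ε-transitions.
  aaa — 4 states, 0 ε-transitions
  c|aaa — 8 states, 4 ε-transitions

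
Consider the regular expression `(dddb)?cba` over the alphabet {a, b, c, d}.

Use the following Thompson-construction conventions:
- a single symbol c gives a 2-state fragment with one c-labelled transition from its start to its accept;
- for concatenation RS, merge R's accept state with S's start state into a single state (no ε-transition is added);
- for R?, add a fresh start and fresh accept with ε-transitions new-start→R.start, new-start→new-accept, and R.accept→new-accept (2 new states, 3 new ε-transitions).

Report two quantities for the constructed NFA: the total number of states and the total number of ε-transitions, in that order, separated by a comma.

Building bottom-up:
Each of the 7 symbol leaves contributes 2 states and 0 ε-transitions.
  dddb = 5 states, 0 ε-transitions
  (dddb)? = 7 states, 3 ε-transitions
  (dddb)?cba = 10 states, 3 ε-transitions

10, 3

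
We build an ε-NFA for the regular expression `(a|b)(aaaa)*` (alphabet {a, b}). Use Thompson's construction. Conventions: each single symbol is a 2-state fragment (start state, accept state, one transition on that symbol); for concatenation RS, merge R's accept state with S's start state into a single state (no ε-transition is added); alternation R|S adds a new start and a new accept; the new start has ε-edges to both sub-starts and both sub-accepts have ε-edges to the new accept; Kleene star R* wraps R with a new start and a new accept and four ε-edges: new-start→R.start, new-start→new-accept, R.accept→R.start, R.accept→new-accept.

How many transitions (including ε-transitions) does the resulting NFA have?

14

Recursing over subexpressions:
Each of the 6 symbol leaves contributes 1 transition (1 symbol, 0 ε).
  a|b : 6 transitions (2 symbol, 4 ε)
  aaaa : 4 transitions (4 symbol, 0 ε)
  (aaaa)* : 8 transitions (4 symbol, 4 ε)
  (a|b)(aaaa)* : 14 transitions (6 symbol, 8 ε)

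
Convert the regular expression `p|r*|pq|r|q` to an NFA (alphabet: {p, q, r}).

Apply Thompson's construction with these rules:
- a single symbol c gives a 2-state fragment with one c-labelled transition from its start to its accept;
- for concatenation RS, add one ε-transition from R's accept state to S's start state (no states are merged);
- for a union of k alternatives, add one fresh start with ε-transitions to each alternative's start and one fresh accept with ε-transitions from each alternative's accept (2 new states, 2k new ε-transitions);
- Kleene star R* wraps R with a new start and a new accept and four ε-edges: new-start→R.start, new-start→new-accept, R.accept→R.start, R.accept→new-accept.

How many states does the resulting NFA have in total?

16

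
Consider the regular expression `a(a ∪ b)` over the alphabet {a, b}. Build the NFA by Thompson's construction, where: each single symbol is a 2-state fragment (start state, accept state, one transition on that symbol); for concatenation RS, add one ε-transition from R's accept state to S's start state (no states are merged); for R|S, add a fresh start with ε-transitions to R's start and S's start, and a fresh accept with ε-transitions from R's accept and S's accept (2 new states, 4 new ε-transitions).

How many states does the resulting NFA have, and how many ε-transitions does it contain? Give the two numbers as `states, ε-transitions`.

8, 5

By structural recursion:
Each of the 3 symbol leaves contributes 2 states and 0 ε-transitions.
  a ∪ b : 6 states, 4 ε-transitions
  a(a ∪ b) : 8 states, 5 ε-transitions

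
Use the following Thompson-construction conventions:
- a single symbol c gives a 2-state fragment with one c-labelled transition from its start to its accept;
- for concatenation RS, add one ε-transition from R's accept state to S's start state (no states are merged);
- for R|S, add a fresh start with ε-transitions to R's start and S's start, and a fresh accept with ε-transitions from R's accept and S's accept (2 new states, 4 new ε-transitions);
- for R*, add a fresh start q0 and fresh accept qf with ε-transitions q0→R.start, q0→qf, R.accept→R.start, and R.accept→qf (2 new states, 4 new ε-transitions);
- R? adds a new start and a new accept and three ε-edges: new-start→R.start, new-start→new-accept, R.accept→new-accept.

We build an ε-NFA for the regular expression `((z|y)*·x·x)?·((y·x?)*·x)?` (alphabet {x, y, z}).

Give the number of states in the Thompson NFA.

Recursing over subexpressions:
Each of the 7 symbol leaves contributes a 2-state fragment.
  z|y — 6 states
  (z|y)* — 8 states
  (z|y)*·x·x — 12 states
  ((z|y)*·x·x)? — 14 states
  x? — 4 states
  y·x? — 6 states
  (y·x?)* — 8 states
  (y·x?)*·x — 10 states
  ((y·x?)*·x)? — 12 states
  ((z|y)*·x·x)?·((y·x?)*·x)? — 26 states

26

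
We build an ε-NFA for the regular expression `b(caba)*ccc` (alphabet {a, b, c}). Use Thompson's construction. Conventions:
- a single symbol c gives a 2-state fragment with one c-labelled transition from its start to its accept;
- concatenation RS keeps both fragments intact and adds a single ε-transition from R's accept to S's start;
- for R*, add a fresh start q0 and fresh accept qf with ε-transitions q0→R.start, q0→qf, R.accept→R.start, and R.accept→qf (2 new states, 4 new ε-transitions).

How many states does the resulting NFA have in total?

18

By structural recursion:
Each of the 8 symbol leaves contributes a 2-state fragment.
  caba → 8 states
  (caba)* → 10 states
  b(caba)*ccc → 18 states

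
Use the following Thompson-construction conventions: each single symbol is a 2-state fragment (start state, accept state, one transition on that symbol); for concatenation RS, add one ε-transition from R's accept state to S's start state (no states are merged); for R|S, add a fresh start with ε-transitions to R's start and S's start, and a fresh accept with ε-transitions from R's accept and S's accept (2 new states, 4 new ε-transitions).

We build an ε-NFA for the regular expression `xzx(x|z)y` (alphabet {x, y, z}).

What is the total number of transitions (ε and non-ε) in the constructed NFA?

Recursing over subexpressions:
Each of the 6 symbol leaves contributes 1 transition (1 symbol, 0 ε).
  x|z = 6 transitions (2 symbol, 4 ε)
  xzx(x|z)y = 14 transitions (6 symbol, 8 ε)

14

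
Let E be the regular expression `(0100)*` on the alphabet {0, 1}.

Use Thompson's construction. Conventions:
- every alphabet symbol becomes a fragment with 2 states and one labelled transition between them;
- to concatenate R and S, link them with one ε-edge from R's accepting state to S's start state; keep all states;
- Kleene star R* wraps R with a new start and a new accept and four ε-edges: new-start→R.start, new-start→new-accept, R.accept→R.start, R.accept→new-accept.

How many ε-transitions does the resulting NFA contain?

7

By structural recursion:
Each of the 4 symbol leaves contributes 0 ε-transitions.
  0100 → 3 ε-transitions
  (0100)* → 7 ε-transitions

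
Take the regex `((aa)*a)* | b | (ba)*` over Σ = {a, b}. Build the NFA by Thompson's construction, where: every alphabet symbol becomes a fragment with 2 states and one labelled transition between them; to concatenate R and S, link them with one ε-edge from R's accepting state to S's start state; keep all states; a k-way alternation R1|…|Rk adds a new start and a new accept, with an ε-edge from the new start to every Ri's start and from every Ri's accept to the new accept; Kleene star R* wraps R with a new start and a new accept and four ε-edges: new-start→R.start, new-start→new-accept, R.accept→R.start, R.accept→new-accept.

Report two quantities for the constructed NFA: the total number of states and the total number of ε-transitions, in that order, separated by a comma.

20, 21

By structural recursion:
Each of the 6 symbol leaves contributes 2 states and 0 ε-transitions.
  aa = 4 states, 1 ε-transition
  (aa)* = 6 states, 5 ε-transitions
  (aa)*a = 8 states, 6 ε-transitions
  ((aa)*a)* = 10 states, 10 ε-transitions
  ba = 4 states, 1 ε-transition
  (ba)* = 6 states, 5 ε-transitions
  ((aa)*a)* | b | (ba)* = 20 states, 21 ε-transitions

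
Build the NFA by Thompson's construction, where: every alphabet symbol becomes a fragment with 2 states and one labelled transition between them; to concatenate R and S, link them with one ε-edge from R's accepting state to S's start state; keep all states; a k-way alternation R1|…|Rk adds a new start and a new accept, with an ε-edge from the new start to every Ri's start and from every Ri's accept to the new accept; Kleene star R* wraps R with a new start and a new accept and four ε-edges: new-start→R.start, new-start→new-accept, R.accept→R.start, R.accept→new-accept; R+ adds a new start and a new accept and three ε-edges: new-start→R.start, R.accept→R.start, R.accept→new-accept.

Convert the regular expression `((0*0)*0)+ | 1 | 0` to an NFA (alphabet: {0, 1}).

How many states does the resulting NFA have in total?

18

Bottom-up over the parse tree:
Each of the 5 symbol leaves contributes a 2-state fragment.
  0* : 4 states
  0*0 : 6 states
  (0*0)* : 8 states
  (0*0)*0 : 10 states
  ((0*0)*0)+ : 12 states
  ((0*0)*0)+ | 1 | 0 : 18 states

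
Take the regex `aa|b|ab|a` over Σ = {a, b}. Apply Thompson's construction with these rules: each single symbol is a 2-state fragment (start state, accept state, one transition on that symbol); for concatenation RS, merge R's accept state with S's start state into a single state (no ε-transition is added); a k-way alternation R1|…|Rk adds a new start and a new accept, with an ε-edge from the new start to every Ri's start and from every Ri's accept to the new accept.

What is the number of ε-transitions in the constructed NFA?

Recursing over subexpressions:
Each of the 6 symbol leaves contributes 0 ε-transitions.
  aa → 0 ε-transitions
  ab → 0 ε-transitions
  aa|b|ab|a → 8 ε-transitions

8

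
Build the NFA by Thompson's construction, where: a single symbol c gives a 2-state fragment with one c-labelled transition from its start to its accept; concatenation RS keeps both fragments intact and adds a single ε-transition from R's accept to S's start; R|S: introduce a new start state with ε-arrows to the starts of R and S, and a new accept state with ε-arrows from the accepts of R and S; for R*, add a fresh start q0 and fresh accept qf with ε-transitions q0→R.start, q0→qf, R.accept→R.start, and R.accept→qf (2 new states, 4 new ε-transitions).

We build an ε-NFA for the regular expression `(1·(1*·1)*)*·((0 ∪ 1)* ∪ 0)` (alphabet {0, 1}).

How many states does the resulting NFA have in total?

24

Per subexpression:
Each of the 6 symbol leaves contributes a 2-state fragment.
  1* — 4 states
  1*·1 — 6 states
  (1*·1)* — 8 states
  1·(1*·1)* — 10 states
  (1·(1*·1)*)* — 12 states
  0 ∪ 1 — 6 states
  (0 ∪ 1)* — 8 states
  (0 ∪ 1)* ∪ 0 — 12 states
  (1·(1*·1)*)*·((0 ∪ 1)* ∪ 0) — 24 states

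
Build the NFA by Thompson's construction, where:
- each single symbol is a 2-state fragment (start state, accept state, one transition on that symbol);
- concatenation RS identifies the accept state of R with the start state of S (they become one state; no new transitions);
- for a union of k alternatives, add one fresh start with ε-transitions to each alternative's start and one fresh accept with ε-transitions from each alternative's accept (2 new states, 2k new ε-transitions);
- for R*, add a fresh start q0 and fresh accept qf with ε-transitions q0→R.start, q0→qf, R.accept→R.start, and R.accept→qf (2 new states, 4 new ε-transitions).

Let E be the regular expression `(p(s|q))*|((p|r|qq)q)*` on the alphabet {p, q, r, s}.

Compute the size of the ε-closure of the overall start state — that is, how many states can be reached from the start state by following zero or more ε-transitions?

Work bottom-up. For each fragment F, track |ε-closure(F.start)| and whether F's accept lies in that closure (i.e. whether F accepts ε). A single-symbol fragment has closure size 1 and does not accept ε.
  s|q → |closure| = 1 + 1 + 1 = 3 (the new accept is not ε-reachable since no branch accepts ε)
  p(s|q) → |closure| equals the left operand's closure size = 1 (its accept is not ε-reachable, so the closure stops there)
  (p(s|q))* → new start has ε-edges to the inner start and to the new accept, so |closure| = 2 + 1 = 3
  qq → same as the first factor's closure: |closure| = 1
  p|r|qq → |closure| = 1 + 1 + 1 + 1 = 4 (the new accept is not ε-reachable since no branch accepts ε)
  (p|r|qq)q → |closure| equals the left operand's closure size = 4 (its accept is not ε-reachable, so the closure stops there)
  ((p|r|qq)q)* → new start has ε-edges to the inner start and to the new accept, so |closure| = 2 + 4 = 6
  (p(s|q))*|((p|r|qq)q)* → new start ε-reaches every alternative's start; at least one alternative accepts ε, so the union's new accept is reached too: |closure| = 1 + 3 + 6 + 1 = 11

11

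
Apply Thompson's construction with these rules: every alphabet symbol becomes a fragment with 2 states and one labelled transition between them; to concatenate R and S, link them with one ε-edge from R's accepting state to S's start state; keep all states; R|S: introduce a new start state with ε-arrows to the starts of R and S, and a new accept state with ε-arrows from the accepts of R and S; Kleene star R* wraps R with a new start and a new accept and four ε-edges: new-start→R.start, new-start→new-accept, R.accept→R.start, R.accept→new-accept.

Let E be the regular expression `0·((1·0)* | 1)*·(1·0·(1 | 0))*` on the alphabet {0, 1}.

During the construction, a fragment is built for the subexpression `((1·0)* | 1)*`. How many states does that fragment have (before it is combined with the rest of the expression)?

Fragment for `((1·0)* | 1)*`:
Each of the 3 symbol leaves contributes a 2-state fragment.
  1·0 — 4 states
  (1·0)* — 6 states
  (1·0)* | 1 — 10 states
  ((1·0)* | 1)* — 12 states

12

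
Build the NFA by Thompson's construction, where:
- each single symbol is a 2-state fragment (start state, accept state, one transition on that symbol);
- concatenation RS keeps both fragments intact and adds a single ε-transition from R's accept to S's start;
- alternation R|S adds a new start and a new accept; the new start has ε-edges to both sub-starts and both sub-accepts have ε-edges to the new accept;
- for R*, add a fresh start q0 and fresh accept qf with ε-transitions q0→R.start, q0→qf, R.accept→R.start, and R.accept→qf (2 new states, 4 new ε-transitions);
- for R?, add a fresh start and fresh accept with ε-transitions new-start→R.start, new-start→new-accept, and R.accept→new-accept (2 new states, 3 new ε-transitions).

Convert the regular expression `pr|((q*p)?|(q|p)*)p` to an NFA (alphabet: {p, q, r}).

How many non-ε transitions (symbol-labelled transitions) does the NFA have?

7

Per subexpression:
Each of the 7 symbol leaves contributes exactly 1 symbol transition.
  pr → 2 symbol transitions
  q* → 1 symbol transition
  q*p → 2 symbol transitions
  (q*p)? → 2 symbol transitions
  q|p → 2 symbol transitions
  (q|p)* → 2 symbol transitions
  (q*p)?|(q|p)* → 4 symbol transitions
  ((q*p)?|(q|p)*)p → 5 symbol transitions
  pr|((q*p)?|(q|p)*)p → 7 symbol transitions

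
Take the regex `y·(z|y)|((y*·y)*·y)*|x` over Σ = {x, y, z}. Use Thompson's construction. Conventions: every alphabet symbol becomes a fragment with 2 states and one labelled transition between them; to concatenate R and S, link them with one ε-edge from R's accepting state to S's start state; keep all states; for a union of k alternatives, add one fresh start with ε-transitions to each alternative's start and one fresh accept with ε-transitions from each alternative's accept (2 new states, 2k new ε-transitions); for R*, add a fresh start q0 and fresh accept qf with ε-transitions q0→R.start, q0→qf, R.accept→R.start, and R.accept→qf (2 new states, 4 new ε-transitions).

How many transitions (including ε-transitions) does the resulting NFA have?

By structural recursion:
Each of the 7 symbol leaves contributes 1 transition (1 symbol, 0 ε).
  z|y → 6 transitions (2 symbol, 4 ε)
  y·(z|y) → 8 transitions (3 symbol, 5 ε)
  y* → 5 transitions (1 symbol, 4 ε)
  y*·y → 7 transitions (2 symbol, 5 ε)
  (y*·y)* → 11 transitions (2 symbol, 9 ε)
  (y*·y)*·y → 13 transitions (3 symbol, 10 ε)
  ((y*·y)*·y)* → 17 transitions (3 symbol, 14 ε)
  y·(z|y)|((y*·y)*·y)*|x → 32 transitions (7 symbol, 25 ε)

32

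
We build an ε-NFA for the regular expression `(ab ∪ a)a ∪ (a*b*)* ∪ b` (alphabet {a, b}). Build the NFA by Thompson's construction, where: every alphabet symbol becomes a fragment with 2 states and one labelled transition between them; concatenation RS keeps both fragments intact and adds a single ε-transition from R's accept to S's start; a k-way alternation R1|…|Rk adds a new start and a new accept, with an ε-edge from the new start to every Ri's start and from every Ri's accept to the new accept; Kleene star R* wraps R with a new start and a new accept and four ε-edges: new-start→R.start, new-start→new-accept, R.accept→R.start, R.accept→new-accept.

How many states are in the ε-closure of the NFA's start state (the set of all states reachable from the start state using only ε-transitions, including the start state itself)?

Let C(F) = |ε-closure(F.start)| within fragment F, and note whether F accepts ε. Symbol fragments have C = 1 and do not accept ε. Then:
  ab — same as the first factor's closure: C = 1
  ab ∪ a — new start ε-reaches every alternative's start; none of them accept ε, so the new accept is not reached: C = 1 + 1 + 1 = 3
  (ab ∪ a)a — same as the first factor's closure: C = 3
  a* — the star's fresh start ε-reaches both the body's start and the fresh accept: C = 2 + 1 = 3
  b* — new start has ε-edges to the inner start and to the new accept, so C = 2 + 1 = 3
  a*b* — C = 3 + 3 = 6 (closure spills across the concat boundary because the left factor accepts ε)
  (a*b*)* — the star's fresh start ε-reaches both the body's start and the fresh accept: C = 2 + 6 = 8
  (ab ∪ a)a ∪ (a*b*)* ∪ b — new start ε-reaches every alternative's start; at least one alternative accepts ε, so the union's new accept is reached too: C = 1 + 3 + 8 + 1 + 1 = 14

14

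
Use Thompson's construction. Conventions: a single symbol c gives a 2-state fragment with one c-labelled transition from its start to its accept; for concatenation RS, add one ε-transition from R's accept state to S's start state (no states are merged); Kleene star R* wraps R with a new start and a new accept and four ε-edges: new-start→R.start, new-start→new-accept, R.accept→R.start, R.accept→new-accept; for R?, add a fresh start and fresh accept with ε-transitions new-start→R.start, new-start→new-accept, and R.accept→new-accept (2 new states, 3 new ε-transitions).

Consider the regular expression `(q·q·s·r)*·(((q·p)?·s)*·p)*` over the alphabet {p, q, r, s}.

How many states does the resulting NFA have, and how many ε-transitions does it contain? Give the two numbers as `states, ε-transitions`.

24, 22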